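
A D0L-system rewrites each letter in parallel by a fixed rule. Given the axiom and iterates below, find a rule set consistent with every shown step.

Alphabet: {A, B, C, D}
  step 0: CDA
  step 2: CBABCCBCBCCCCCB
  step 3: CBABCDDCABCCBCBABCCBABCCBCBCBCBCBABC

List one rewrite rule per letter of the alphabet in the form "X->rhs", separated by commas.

A->DDC, B->ABC, C->CB, D->CC

  step 2 ⇒ step 3: CBABCCBCBCCCCCB ⇒ CB·ABC·DDC·ABC·CB·CB·ABC·CB·ABC·CB·CB·CB·CB·CB·ABC
    A ↦ DDC
    B ↦ ABC
    C ↦ CB
    D ↦ CC  (constrained at step 0)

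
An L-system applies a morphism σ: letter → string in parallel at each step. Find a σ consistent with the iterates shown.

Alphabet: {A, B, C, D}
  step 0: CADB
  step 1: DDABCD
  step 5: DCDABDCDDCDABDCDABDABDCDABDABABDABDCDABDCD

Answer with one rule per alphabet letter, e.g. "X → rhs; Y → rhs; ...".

A->D, B->CD, C->D, D->AB

  step 0 ⇒ step 1: CADB ⇒ D·D·AB·CD
    A ↦ D
    B ↦ CD
    C ↦ D
    D ↦ AB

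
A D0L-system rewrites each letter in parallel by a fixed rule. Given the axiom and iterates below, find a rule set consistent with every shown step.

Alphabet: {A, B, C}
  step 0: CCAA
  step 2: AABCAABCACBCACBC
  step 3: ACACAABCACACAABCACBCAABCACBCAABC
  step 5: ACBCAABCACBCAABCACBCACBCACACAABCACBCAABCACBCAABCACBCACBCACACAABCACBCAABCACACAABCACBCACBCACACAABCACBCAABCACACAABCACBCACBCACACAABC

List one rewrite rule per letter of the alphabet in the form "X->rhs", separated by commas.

  step 2 ⇒ step 3: AABCAABCACBCACBC ⇒ AC·AC·AA·BC·AC·AC·AA·BC·AC·BC·AA·BC·AC·BC·AA·BC
    A ↦ AC
    B ↦ AA
    C ↦ BC

A->AC, B->AA, C->BC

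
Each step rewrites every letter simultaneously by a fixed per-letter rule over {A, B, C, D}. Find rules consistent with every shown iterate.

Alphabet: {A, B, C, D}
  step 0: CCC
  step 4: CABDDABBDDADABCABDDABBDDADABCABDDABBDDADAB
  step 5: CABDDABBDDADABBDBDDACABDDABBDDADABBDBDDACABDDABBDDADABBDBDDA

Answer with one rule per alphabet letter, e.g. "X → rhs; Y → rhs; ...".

A->D, B->DA, C->CAB, D->B

  step 4 ⇒ step 5: CABDDABBDDADABCABDDABBDDADABCABDDABBDDADAB ⇒ CAB·D·DA·B·B·D·DA·DA·B·B·D·B·D·DA·CAB·D·DA·B·B·D·DA·DA·B·B·D·B·D·DA·CAB·D·DA·B·B·D·DA·DA·B·B·D·B·D·DA
    A ↦ D
    B ↦ DA
    C ↦ CAB
    D ↦ B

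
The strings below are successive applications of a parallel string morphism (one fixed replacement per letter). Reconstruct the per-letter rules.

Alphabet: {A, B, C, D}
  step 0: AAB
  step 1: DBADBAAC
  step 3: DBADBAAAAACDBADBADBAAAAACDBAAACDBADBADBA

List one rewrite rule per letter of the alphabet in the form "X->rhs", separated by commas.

  step 0 ⇒ step 1: AAB ⇒ DBA·DBA·AC
    A ↦ DBA
    B ↦ AC
    C ↦ AA  (constrained at step 1)
    D ↦ A  (constrained at step 1)

A->DBA, B->AC, C->AA, D->A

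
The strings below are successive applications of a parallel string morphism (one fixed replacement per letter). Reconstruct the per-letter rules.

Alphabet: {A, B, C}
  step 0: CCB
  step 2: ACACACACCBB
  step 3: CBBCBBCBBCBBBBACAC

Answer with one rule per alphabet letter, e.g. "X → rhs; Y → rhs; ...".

A->C, B->AC, C->BB

  step 2 ⇒ step 3: ACACACACCBB ⇒ C·BB·C·BB·C·BB·C·BB·BB·AC·AC
    A ↦ C
    B ↦ AC
    C ↦ BB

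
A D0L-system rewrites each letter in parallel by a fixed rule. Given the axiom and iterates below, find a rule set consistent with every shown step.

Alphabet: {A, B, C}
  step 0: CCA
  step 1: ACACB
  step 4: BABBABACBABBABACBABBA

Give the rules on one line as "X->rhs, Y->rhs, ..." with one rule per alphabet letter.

  step 0 ⇒ step 1: CCA ⇒ AC·AC·B
    A ↦ B
    C ↦ AC
    B ↦ BA  (constrained at step 1)

A->B, B->BA, C->AC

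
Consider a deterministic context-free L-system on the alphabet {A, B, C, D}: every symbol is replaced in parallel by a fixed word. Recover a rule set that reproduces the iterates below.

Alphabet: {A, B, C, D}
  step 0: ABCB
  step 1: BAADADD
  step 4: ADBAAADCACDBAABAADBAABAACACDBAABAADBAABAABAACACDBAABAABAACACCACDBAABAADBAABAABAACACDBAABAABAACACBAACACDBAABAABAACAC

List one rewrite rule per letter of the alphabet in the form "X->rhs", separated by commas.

  step 0 ⇒ step 1: ABCB ⇒ BAA·D·AD·D
    A ↦ BAA
    B ↦ D
    C ↦ AD
    D ↦ CAC  (constrained at step 1)

A->BAA, B->D, C->AD, D->CAC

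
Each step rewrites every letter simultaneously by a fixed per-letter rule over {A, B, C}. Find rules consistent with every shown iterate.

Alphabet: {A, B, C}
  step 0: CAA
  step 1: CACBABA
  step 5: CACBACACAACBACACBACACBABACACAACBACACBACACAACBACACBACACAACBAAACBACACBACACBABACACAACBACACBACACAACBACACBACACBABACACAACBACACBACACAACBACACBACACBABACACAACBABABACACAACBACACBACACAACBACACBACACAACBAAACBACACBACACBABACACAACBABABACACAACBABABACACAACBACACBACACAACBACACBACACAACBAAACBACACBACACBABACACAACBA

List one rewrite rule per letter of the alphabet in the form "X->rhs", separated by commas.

A->BA, B->AAC, C->CAC

  step 0 ⇒ step 1: CAA ⇒ CAC·BA·BA
    A ↦ BA
    C ↦ CAC
    B ↦ AAC  (constrained at step 1)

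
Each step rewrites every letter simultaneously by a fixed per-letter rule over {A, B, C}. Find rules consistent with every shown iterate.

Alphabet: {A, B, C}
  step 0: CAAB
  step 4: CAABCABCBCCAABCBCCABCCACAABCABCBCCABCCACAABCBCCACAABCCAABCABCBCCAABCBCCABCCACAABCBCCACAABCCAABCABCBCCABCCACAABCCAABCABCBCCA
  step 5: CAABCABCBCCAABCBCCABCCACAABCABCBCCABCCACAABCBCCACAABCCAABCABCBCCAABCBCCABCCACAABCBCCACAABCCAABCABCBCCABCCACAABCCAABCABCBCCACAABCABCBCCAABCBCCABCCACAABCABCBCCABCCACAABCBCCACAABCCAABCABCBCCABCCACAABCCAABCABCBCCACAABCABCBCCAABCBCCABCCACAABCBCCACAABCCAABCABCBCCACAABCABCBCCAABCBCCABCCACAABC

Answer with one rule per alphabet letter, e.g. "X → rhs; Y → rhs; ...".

  step 4 ⇒ step 5: CAABCABCBCCAABCBCCABCCACAABCABCBCCABCCACAABCBCCACAABCCAABCABCBCCAABCBCCABCCACAABCBCCACAABCCAABCABCBCCABCCACAABCCAABCABCBCCA ⇒ CA·ABC·ABC·BC·CA·ABC·BC·CA·BC·CA·CA·ABC·ABC·BC·CA·BC·CA·CA·ABC·BC·CA·CA·ABC·CA·ABC·ABC·BC·CA·ABC·BC·CA·BC·CA·CA·ABC·BC·CA·CA·ABC·CA·ABC·ABC·BC·CA·BC·CA·CA·ABC·CA·ABC·ABC·BC·CA·CA·ABC·ABC·BC·CA·ABC·BC·CA·BC·CA·CA·ABC·ABC·BC·CA·BC·CA·CA·ABC·BC·CA·CA·ABC·CA·ABC·ABC·BC·CA·BC·CA·CA·ABC·CA·ABC·ABC·BC·CA·CA·ABC·ABC·BC·CA·ABC·BC·CA·BC·CA·CA·ABC·BC·CA·CA·ABC·CA·ABC·ABC·BC·CA·CA·ABC·ABC·BC·CA·ABC·BC·CA·BC·CA·CA·ABC
    A ↦ ABC
    B ↦ BC
    C ↦ CA

A->ABC, B->BC, C->CA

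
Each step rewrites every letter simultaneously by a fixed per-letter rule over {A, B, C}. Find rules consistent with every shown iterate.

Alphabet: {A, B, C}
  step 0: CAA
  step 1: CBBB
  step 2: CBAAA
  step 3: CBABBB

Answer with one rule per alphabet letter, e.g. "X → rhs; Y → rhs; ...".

  step 2 ⇒ step 3: CBAAA ⇒ CB·A·B·B·B
    A ↦ B
    B ↦ A
    C ↦ CB

A->B, B->A, C->CB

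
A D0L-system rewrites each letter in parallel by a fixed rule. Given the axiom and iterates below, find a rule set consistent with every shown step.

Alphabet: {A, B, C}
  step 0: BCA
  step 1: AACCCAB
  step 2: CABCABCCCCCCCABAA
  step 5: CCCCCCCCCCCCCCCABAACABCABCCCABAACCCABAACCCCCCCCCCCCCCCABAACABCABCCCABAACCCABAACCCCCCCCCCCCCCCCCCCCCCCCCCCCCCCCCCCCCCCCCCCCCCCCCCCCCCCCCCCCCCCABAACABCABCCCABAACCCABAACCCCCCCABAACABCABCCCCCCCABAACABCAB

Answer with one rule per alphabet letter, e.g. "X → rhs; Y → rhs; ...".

  step 1 ⇒ step 2: AACCCAB ⇒ CAB·CAB·CC·CC·CC·CAB·AA
    A ↦ CAB
    B ↦ AA
    C ↦ CC

A->CAB, B->AA, C->CC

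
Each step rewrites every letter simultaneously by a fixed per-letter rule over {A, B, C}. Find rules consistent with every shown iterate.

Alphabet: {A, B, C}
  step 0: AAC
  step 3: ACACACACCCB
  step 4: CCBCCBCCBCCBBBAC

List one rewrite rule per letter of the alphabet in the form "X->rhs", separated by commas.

A->CC, B->AC, C->B

  step 3 ⇒ step 4: ACACACACCCB ⇒ CC·B·CC·B·CC·B·CC·B·B·B·AC
    A ↦ CC
    B ↦ AC
    C ↦ B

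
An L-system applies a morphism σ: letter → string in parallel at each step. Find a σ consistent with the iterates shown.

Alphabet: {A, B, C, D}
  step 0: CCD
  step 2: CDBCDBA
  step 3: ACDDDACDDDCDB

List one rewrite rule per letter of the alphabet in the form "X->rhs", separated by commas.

A->CDB, B->DDD, C->A, D->C

  step 2 ⇒ step 3: CDBCDBA ⇒ A·C·DDD·A·C·DDD·CDB
    A ↦ CDB
    B ↦ DDD
    C ↦ A
    D ↦ C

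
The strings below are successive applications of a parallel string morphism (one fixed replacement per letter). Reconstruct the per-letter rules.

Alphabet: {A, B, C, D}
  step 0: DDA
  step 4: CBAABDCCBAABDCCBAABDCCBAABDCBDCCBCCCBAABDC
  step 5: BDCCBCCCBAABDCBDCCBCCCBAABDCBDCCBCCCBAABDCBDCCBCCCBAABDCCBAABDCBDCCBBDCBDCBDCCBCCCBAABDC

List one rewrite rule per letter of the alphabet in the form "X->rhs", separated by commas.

  step 4 ⇒ step 5: CBAABDCCBAABDCCBAABDCCBAABDCBDCCBCCCBAABDC ⇒ BDC·CB·C·C·CB·AA·BDC·BDC·CB·C·C·CB·AA·BDC·BDC·CB·C·C·CB·AA·BDC·BDC·CB·C·C·CB·AA·BDC·CB·AA·BDC·BDC·CB·BDC·BDC·BDC·CB·C·C·CB·AA·BDC
    A ↦ C
    B ↦ CB
    C ↦ BDC
    D ↦ AA

A->C, B->CB, C->BDC, D->AA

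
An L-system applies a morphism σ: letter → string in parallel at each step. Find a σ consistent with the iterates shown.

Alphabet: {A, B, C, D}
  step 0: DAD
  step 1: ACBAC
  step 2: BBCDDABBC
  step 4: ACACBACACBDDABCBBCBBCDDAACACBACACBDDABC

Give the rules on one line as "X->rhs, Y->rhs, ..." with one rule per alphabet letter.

  step 1 ⇒ step 2: ACBAC ⇒ B·BC·DDA·B·BC
    A ↦ B
    B ↦ DDA
    C ↦ BC
  step 0 ⇒ step 1: DAD ⇒ AC·B·AC
    D ↦ AC

A->B, B->DDA, C->BC, D->AC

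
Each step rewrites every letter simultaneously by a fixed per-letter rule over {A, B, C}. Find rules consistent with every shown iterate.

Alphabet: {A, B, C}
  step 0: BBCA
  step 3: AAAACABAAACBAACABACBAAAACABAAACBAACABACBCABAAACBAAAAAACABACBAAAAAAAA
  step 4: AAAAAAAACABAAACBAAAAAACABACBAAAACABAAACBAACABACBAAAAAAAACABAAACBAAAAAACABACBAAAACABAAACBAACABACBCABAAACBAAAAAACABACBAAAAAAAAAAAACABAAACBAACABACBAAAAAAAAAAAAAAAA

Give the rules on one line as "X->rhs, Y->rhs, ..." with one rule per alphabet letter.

  step 3 ⇒ step 4: AAAACABAAACBAACABACBAAAACABAAACBAACABACBCABAAACBAAAAAACABACBAAAAAAAA ⇒ AA·AA·AA·AA·CAB·AA·ACB·AA·AA·AA·CAB·ACB·AA·AA·CAB·AA·ACB·AA·CAB·ACB·AA·AA·AA·AA·CAB·AA·ACB·AA·AA·AA·CAB·ACB·AA·AA·CAB·AA·ACB·AA·CAB·ACB·CAB·AA·ACB·AA·AA·AA·CAB·ACB·AA·AA·AA·AA·AA·AA·CAB·AA·ACB·AA·CAB·ACB·AA·AA·AA·AA·AA·AA·AA·AA
    A ↦ AA
    B ↦ ACB
    C ↦ CAB

A->AA, B->ACB, C->CAB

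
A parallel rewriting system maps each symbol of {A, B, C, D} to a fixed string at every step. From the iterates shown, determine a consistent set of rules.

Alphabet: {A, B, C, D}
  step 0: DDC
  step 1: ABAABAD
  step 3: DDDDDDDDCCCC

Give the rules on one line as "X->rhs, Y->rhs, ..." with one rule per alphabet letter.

A->C, B->CC, C->D, D->ABA

  step 0 ⇒ step 1: DDC ⇒ ABA·ABA·D
    C ↦ D
    D ↦ ABA
    A ↦ C  (constrained at step 1)
    B ↦ CC  (constrained at step 1)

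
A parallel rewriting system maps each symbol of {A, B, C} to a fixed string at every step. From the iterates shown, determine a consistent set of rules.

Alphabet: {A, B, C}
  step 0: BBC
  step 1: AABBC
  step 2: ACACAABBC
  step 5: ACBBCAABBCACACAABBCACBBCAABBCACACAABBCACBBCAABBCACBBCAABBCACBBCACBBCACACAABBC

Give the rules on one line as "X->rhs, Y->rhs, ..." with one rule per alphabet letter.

A->AC, B->A, C->BBC

  step 1 ⇒ step 2: AABBC ⇒ AC·AC·A·A·BBC
    A ↦ AC
    B ↦ A
    C ↦ BBC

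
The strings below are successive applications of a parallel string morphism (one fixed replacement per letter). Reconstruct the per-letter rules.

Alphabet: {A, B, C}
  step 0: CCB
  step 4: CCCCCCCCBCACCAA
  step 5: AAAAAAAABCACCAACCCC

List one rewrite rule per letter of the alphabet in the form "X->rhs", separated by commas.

  step 4 ⇒ step 5: CCCCCCCCBCACCAA ⇒ A·A·A·A·A·A·A·A·BC·A·CC·A·A·CC·CC
    A ↦ CC
    B ↦ BC
    C ↦ A

A->CC, B->BC, C->A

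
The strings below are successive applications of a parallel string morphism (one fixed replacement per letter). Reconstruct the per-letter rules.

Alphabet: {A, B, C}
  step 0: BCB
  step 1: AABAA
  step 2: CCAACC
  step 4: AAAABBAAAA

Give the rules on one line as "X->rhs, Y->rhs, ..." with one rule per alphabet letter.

  step 1 ⇒ step 2: AABAA ⇒ C·C·AA·C·C
    A ↦ C
    B ↦ AA
  step 0 ⇒ step 1: BCB ⇒ AA·B·AA
    C ↦ B

A->C, B->AA, C->B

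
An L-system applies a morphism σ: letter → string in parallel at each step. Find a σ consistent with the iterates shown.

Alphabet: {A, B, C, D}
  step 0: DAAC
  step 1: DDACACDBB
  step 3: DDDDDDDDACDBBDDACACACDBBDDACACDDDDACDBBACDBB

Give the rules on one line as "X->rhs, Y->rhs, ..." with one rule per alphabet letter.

A->AC, B->AC, C->DBB, D->DD

  step 0 ⇒ step 1: DAAC ⇒ DD·AC·AC·DBB
    A ↦ AC
    C ↦ DBB
    D ↦ DD
    B ↦ AC  (constrained at step 1)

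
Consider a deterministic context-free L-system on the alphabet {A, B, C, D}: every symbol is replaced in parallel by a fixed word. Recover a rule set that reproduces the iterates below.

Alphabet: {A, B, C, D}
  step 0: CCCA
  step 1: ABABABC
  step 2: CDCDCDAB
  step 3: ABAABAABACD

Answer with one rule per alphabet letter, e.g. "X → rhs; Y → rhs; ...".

  step 2 ⇒ step 3: CDCDCDAB ⇒ AB·A·AB·A·AB·A·C·D
    A ↦ C
    B ↦ D
    C ↦ AB
    D ↦ A

A->C, B->D, C->AB, D->A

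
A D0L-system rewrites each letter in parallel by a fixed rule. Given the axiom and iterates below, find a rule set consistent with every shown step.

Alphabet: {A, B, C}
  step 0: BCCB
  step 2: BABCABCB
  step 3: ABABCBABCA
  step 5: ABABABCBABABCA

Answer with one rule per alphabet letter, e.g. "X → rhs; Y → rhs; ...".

A->B, B->A, C->BC

  step 2 ⇒ step 3: BABCABCB ⇒ A·B·A·BC·B·A·BC·A
    A ↦ B
    B ↦ A
    C ↦ BC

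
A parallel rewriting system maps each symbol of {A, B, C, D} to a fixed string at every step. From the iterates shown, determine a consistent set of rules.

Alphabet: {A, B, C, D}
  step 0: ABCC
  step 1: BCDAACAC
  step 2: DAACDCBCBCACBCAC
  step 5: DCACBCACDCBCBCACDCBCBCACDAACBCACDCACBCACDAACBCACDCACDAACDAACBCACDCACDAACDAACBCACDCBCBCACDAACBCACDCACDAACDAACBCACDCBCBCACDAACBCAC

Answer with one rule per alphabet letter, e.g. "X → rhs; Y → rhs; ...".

  step 1 ⇒ step 2: BCDAACAC ⇒ DA·AC·DC·BC·BC·AC·BC·AC
    A ↦ BC
    B ↦ DA
    C ↦ AC
    D ↦ DC

A->BC, B->DA, C->AC, D->DC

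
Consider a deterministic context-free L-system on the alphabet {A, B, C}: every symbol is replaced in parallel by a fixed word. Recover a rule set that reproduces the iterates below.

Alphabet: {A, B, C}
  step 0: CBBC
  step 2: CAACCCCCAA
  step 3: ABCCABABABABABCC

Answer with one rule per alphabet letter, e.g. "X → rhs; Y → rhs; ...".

  step 2 ⇒ step 3: CAACCCCCAA ⇒ AB·C·C·AB·AB·AB·AB·AB·C·C
    A ↦ C
    C ↦ AB
    B ↦ AA  (constrained at step 0)

A->C, B->AA, C->AB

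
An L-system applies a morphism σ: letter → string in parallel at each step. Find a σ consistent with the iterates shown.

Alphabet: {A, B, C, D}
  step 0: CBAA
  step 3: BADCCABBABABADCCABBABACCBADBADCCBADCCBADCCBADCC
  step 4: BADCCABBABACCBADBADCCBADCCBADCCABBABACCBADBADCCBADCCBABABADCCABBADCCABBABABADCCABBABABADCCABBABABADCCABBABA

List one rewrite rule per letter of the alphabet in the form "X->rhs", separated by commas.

A->CC, B->BAD, C->BA, D->AB

  step 3 ⇒ step 4: BADCCABBABABADCCABBABACCBADBADCCBADCCBADCCBADCC ⇒ BAD·CC·AB·BA·BA·CC·BAD·BAD·CC·BAD·CC·BAD·CC·AB·BA·BA·CC·BAD·BAD·CC·BAD·CC·BA·BA·BAD·CC·AB·BAD·CC·AB·BA·BA·BAD·CC·AB·BA·BA·BAD·CC·AB·BA·BA·BAD·CC·AB·BA·BA
    A ↦ CC
    B ↦ BAD
    C ↦ BA
    D ↦ AB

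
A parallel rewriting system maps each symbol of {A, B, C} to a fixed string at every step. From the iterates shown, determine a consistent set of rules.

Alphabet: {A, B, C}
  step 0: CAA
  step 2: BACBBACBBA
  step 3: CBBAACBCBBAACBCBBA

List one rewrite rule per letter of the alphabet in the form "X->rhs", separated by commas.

  step 2 ⇒ step 3: BACBBACBBA ⇒ CB·BA·A·CB·CB·BA·A·CB·CB·BA
    A ↦ BA
    B ↦ CB
    C ↦ A

A->BA, B->CB, C->A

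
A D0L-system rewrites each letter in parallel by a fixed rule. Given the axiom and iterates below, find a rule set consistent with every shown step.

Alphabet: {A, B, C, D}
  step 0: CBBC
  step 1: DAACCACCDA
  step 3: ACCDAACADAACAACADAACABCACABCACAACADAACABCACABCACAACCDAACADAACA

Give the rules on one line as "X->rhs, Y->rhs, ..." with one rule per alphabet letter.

  step 0 ⇒ step 1: CBBC ⇒ DA·ACC·ACC·DA
    B ↦ ACC
    C ↦ DA
    A ↦ ACA  (constrained at step 1)
    D ↦ BC  (constrained at step 1)

A->ACA, B->ACC, C->DA, D->BC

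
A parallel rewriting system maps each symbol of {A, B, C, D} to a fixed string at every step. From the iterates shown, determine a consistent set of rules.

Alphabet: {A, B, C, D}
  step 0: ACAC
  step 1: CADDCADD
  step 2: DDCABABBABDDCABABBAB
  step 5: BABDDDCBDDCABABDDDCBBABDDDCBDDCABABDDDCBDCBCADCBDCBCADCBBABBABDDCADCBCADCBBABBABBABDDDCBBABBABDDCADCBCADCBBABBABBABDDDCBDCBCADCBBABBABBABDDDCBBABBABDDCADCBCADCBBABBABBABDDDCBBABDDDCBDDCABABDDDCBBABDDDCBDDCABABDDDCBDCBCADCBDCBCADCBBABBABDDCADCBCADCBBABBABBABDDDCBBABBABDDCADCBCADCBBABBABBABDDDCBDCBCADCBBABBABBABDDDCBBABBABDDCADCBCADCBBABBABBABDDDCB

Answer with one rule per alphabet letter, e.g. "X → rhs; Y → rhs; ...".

  step 1 ⇒ step 2: CADDCADD ⇒ DD·CA·BAB·BAB·DD·CA·BAB·BAB
    A ↦ CA
    C ↦ DD
    D ↦ BAB
    B ↦ DCB  (constrained at step 2)

A->CA, B->DCB, C->DD, D->BAB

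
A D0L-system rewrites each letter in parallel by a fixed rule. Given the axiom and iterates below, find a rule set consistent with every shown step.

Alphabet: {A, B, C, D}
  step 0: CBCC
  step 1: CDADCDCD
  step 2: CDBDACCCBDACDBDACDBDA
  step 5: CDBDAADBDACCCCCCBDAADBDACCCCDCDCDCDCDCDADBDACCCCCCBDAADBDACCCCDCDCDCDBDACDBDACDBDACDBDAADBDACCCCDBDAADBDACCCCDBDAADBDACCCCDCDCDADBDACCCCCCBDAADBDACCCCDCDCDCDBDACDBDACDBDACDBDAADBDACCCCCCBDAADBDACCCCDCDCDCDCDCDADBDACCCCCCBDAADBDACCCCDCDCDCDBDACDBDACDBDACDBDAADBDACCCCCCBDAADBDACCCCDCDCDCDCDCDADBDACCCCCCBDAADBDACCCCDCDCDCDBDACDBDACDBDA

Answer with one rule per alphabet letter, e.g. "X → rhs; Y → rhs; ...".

  step 1 ⇒ step 2: CDADCDCD ⇒ CD·BDA·CCC·BDA·CD·BDA·CD·BDA
    A ↦ CCC
    C ↦ CD
    D ↦ BDA
  step 0 ⇒ step 1: CBCC ⇒ CD·AD·CD·CD
    B ↦ AD

A->CCC, B->AD, C->CD, D->BDA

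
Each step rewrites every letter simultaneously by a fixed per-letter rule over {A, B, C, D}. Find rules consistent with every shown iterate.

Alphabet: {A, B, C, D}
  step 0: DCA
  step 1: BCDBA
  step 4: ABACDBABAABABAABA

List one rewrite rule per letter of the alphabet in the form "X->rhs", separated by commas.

  step 0 ⇒ step 1: DCA ⇒ B·CD·BA
    A ↦ BA
    C ↦ CD
    D ↦ B
    B ↦ A  (constrained at step 1)

A->BA, B->A, C->CD, D->B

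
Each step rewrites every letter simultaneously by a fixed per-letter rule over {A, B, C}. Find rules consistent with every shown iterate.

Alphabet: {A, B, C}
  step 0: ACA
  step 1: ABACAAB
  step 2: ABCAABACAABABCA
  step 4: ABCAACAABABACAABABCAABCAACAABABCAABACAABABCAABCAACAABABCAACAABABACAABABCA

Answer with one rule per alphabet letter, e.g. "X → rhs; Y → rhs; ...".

A->AB, B->CA, C->ACA

  step 1 ⇒ step 2: ABACAAB ⇒ AB·CA·AB·ACA·AB·AB·CA
    A ↦ AB
    B ↦ CA
    C ↦ ACA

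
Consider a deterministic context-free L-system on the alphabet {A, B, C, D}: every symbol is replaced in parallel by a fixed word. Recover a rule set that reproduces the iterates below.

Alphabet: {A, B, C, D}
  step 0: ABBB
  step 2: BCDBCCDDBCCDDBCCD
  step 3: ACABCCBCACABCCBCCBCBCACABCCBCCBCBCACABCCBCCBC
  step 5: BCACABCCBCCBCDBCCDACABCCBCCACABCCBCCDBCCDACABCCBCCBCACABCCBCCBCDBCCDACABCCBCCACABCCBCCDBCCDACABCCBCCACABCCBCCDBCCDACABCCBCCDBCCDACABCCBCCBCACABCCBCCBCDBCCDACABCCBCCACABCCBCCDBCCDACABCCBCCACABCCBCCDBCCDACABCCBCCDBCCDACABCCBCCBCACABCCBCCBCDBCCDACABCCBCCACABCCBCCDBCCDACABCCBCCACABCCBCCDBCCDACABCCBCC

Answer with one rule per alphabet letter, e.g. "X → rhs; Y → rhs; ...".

  step 2 ⇒ step 3: BCDBCCDDBCCDDBCCD ⇒ ACA·BCC·BC·ACA·BCC·BCC·BC·BC·ACA·BCC·BCC·BC·BC·ACA·BCC·BCC·BC
    B ↦ ACA
    C ↦ BCC
    D ↦ BC
    A ↦ D  (constrained at step 0)

A->D, B->ACA, C->BCC, D->BC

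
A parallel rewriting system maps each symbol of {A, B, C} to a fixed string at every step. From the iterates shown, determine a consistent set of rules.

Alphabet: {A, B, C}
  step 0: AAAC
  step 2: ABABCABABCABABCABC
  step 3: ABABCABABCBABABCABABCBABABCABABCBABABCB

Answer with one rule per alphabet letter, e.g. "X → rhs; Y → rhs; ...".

  step 2 ⇒ step 3: ABABCABABCABABCABC ⇒ AB·ABC·AB·ABC·B·AB·ABC·AB·ABC·B·AB·ABC·AB·ABC·B·AB·ABC·B
    A ↦ AB
    B ↦ ABC
    C ↦ B

A->AB, B->ABC, C->B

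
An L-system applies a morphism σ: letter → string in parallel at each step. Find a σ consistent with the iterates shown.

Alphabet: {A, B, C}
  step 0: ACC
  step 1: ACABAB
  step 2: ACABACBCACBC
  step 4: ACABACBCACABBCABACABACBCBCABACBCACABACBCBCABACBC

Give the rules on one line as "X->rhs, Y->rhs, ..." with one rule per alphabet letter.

  step 1 ⇒ step 2: ACABAB ⇒ AC·AB·AC·BC·AC·BC
    A ↦ AC
    B ↦ BC
    C ↦ AB

A->AC, B->BC, C->AB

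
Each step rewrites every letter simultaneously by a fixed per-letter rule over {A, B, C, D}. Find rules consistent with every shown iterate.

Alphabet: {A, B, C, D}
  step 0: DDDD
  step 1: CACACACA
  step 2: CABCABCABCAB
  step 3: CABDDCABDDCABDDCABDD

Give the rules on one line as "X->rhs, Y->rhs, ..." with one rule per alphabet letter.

  step 2 ⇒ step 3: CABCABCABCAB ⇒ CA·B·DD·CA·B·DD·CA·B·DD·CA·B·DD
    A ↦ B
    B ↦ DD
    C ↦ CA
  step 0 ⇒ step 1: DDDD ⇒ CA·CA·CA·CA
    D ↦ CA

A->B, B->DD, C->CA, D->CA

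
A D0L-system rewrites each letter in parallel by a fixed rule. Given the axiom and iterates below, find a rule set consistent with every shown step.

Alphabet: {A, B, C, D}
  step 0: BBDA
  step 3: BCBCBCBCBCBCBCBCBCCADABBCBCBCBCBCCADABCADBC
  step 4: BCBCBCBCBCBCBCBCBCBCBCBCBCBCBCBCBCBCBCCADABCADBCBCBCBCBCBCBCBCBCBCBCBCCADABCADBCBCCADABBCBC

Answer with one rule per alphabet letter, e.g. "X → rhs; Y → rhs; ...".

A->CAD, B->BC, C->BC, D->AB

  step 3 ⇒ step 4: BCBCBCBCBCBCBCBCBCCADABBCBCBCBCBCCADABCADBC ⇒ BC·BC·BC·BC·BC·BC·BC·BC·BC·BC·BC·BC·BC·BC·BC·BC·BC·BC·BC·CAD·AB·CAD·BC·BC·BC·BC·BC·BC·BC·BC·BC·BC·BC·BC·CAD·AB·CAD·BC·BC·CAD·AB·BC·BC
    A ↦ CAD
    B ↦ BC
    C ↦ BC
    D ↦ AB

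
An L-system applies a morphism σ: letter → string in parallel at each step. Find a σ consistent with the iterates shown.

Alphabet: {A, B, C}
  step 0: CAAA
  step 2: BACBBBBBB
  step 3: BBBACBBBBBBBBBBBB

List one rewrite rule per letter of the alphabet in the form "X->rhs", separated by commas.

  step 2 ⇒ step 3: BACBBBBBB ⇒ BB·B·AC·BB·BB·BB·BB·BB·BB
    A ↦ B
    B ↦ BB
    C ↦ AC

A->B, B->BB, C->AC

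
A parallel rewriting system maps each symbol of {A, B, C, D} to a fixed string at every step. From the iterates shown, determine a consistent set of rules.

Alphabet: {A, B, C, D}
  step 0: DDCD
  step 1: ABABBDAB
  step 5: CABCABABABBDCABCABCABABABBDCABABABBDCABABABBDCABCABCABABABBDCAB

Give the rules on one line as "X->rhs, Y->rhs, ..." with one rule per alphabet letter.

A->C, B->AB, C->BD, D->AB

  step 0 ⇒ step 1: DDCD ⇒ AB·AB·BD·AB
    C ↦ BD
    D ↦ AB
    A ↦ C  (constrained at step 1)
    B ↦ AB  (constrained at step 1)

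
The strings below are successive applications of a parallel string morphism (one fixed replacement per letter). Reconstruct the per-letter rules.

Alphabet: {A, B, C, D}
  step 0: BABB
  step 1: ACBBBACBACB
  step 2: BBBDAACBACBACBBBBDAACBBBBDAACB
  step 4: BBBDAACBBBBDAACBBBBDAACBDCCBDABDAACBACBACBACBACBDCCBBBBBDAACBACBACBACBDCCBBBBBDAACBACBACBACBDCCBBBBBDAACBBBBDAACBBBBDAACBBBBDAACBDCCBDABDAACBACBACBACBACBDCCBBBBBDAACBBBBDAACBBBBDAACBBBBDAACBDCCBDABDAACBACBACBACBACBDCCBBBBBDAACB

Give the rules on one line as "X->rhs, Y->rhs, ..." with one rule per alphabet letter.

  step 1 ⇒ step 2: ACBBBACBACB ⇒ BB·BDA·ACB·ACB·ACB·BB·BDA·ACB·BB·BDA·ACB
    A ↦ BB
    B ↦ ACB
    C ↦ BDA
    D ↦ DCC  (constrained at step 2)

A->BB, B->ACB, C->BDA, D->DCC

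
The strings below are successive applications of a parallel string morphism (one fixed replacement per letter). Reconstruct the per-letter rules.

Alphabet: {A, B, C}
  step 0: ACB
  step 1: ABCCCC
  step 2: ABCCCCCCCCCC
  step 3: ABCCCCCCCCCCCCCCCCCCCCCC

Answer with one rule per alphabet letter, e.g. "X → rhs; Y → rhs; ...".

  step 2 ⇒ step 3: ABCCCCCCCCCC ⇒ AB·CC·CC·CC·CC·CC·CC·CC·CC·CC·CC·CC
    A ↦ AB
    B ↦ CC
    C ↦ CC

A->AB, B->CC, C->CC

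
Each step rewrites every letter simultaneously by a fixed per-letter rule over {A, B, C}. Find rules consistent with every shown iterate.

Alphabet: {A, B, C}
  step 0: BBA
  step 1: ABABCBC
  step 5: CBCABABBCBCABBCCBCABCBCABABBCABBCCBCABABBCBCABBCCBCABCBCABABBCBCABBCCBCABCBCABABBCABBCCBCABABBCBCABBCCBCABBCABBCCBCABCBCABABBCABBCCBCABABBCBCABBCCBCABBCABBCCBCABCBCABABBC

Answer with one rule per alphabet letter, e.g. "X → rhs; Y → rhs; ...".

A->CBC, B->AB, C->BC

  step 0 ⇒ step 1: BBA ⇒ AB·AB·CBC
    A ↦ CBC
    B ↦ AB
    C ↦ BC  (constrained at step 1)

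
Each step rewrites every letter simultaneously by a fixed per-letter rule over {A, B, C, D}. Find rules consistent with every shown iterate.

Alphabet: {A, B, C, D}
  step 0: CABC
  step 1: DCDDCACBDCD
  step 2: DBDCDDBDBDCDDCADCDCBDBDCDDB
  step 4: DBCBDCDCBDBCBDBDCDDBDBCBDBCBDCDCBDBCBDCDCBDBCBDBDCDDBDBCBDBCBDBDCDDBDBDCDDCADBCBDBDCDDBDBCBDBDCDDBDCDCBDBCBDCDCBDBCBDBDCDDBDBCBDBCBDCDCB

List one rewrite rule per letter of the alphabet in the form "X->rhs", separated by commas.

A->DCA, B->CB, C->DCD, D->DB

  step 1 ⇒ step 2: DCDDCACBDCD ⇒ DB·DCD·DB·DB·DCD·DCA·DCD·CB·DB·DCD·DB
    A ↦ DCA
    B ↦ CB
    C ↦ DCD
    D ↦ DB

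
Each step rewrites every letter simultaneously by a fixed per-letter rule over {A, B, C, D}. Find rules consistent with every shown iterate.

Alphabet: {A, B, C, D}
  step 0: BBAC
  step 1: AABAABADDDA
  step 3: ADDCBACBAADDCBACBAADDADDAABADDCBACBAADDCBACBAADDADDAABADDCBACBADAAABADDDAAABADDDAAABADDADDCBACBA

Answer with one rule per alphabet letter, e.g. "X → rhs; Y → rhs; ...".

  step 0 ⇒ step 1: BBAC ⇒ AAB·AAB·ADD·DA
    A ↦ ADD
    B ↦ AAB
    C ↦ DA
    D ↦ CBA  (constrained at step 1)

A->ADD, B->AAB, C->DA, D->CBA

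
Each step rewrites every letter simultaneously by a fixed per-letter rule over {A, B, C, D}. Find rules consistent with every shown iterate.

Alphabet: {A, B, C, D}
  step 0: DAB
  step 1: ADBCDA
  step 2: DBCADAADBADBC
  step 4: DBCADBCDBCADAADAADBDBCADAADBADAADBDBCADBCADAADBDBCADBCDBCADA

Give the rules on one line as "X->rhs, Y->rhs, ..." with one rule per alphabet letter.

A->DBC, B->DA, C->ADB, D->A

  step 1 ⇒ step 2: ADBCDA ⇒ DBC·A·DA·ADB·A·DBC
    A ↦ DBC
    B ↦ DA
    C ↦ ADB
    D ↦ A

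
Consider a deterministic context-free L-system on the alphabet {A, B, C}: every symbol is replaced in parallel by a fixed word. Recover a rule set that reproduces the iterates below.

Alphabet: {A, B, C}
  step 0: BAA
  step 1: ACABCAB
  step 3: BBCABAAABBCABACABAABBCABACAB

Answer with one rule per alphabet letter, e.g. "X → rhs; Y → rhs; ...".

  step 0 ⇒ step 1: BAA ⇒ A·CAB·CAB
    A ↦ CAB
    B ↦ A
    C ↦ BB  (constrained at step 1)

A->CAB, B->A, C->BB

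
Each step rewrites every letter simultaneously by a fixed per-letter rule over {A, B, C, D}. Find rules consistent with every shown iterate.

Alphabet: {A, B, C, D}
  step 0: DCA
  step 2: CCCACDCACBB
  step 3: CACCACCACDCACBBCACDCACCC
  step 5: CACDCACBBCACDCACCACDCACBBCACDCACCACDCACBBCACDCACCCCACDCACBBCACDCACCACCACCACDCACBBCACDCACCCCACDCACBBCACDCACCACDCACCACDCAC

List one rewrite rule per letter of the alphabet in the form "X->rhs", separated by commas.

  step 2 ⇒ step 3: CCCACDCACBB ⇒ CAC·CAC·CAC·D·CAC·BB·CAC·D·CAC·C·C
    A ↦ D
    B ↦ C
    C ↦ CAC
    D ↦ BB

A->D, B->C, C->CAC, D->BB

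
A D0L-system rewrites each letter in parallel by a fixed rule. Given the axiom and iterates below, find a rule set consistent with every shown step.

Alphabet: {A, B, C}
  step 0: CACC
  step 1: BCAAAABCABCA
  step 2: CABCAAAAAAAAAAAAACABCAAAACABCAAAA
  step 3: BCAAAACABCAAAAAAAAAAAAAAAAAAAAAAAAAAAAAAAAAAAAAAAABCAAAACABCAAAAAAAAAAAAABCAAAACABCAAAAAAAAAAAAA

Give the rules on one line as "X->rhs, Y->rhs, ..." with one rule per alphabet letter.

  step 2 ⇒ step 3: CABCAAAAAAAAAAAAACABCAAAACABCAAAA ⇒ BCA·AAA·CA·BCA·AAA·AAA·AAA·AAA·AAA·AAA·AAA·AAA·AAA·AAA·AAA·AAA·AAA·BCA·AAA·CA·BCA·AAA·AAA·AAA·AAA·BCA·AAA·CA·BCA·AAA·AAA·AAA·AAA
    A ↦ AAA
    B ↦ CA
    C ↦ BCA

A->AAA, B->CA, C->BCA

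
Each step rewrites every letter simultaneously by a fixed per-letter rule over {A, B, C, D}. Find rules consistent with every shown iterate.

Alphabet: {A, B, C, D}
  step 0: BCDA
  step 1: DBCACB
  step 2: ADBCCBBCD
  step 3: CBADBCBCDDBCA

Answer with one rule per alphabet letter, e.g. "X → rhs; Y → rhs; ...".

  step 2 ⇒ step 3: ADBCCBBCD ⇒ CB·A·D·BC·BC·D·D·BC·A
    A ↦ CB
    B ↦ D
    C ↦ BC
    D ↦ A

A->CB, B->D, C->BC, D->A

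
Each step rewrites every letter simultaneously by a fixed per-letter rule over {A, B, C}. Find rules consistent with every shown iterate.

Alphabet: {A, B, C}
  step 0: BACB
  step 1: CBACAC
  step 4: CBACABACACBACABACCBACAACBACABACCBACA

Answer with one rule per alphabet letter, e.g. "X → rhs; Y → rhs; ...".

  step 0 ⇒ step 1: BACB ⇒ C·BAC·A·C
    A ↦ BAC
    B ↦ C
    C ↦ A

A->BAC, B->C, C->A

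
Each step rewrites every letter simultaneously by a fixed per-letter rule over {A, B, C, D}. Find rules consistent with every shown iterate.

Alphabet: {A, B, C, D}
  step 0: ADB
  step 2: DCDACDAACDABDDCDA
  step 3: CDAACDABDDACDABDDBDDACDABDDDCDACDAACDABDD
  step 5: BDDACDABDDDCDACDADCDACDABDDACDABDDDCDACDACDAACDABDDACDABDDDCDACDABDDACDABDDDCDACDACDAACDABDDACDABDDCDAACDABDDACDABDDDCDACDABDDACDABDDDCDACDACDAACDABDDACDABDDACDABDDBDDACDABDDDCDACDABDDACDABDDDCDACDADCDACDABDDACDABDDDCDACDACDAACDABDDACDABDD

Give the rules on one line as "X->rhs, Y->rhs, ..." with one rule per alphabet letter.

A->BDD, B->D, C->A, D->CDA

  step 2 ⇒ step 3: DCDACDAACDABDDCDA ⇒ CDA·A·CDA·BDD·A·CDA·BDD·BDD·A·CDA·BDD·D·CDA·CDA·A·CDA·BDD
    A ↦ BDD
    B ↦ D
    C ↦ A
    D ↦ CDA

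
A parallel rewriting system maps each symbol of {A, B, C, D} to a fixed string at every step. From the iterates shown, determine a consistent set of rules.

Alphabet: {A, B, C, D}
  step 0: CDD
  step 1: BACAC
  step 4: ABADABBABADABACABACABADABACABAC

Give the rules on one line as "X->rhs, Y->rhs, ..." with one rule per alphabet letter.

  step 0 ⇒ step 1: CDD ⇒ B·AC·AC
    C ↦ B
    D ↦ AC
    A ↦ AB  (constrained at step 1)
    B ↦ AD  (constrained at step 1)

A->AB, B->AD, C->B, D->AC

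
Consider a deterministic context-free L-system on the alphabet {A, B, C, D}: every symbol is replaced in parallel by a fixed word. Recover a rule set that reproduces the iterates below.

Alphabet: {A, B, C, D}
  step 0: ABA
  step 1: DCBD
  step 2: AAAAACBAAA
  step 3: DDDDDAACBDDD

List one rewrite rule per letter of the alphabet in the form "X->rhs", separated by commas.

A->D, B->CB, C->AA, D->AAA

  step 2 ⇒ step 3: AAAAACBAAA ⇒ D·D·D·D·D·AA·CB·D·D·D
    A ↦ D
    B ↦ CB
    C ↦ AA
  step 1 ⇒ step 2: DCBD ⇒ AAA·AA·CB·AAA
    D ↦ AAA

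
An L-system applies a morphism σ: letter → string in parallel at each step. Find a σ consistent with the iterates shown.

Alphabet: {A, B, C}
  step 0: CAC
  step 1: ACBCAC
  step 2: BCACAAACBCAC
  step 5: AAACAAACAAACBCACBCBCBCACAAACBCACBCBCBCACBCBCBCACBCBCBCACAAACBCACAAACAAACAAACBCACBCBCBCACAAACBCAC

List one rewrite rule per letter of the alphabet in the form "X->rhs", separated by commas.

A->BC, B->AA, C->AC

  step 1 ⇒ step 2: ACBCAC ⇒ BC·AC·AA·AC·BC·AC
    A ↦ BC
    B ↦ AA
    C ↦ AC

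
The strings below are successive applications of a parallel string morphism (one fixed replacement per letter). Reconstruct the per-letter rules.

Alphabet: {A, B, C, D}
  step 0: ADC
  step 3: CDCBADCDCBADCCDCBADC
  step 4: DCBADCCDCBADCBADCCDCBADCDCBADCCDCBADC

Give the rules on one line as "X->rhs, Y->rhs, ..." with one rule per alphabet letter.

A->DC, B->C, C->DC, D->BA

  step 3 ⇒ step 4: CDCBADCDCBADCCDCBADC ⇒ DC·BA·DC·C·DC·BA·DC·BA·DC·C·DC·BA·DC·DC·BA·DC·C·DC·BA·DC
    A ↦ DC
    B ↦ C
    C ↦ DC
    D ↦ BA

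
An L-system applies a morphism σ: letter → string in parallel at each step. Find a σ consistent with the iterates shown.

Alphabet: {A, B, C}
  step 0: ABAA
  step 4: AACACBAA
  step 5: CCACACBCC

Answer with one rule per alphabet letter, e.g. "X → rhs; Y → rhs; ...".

  step 4 ⇒ step 5: AACACBAA ⇒ C·C·A·C·A·CB·C·C
    A ↦ C
    B ↦ CB
    C ↦ A

A->C, B->CB, C->A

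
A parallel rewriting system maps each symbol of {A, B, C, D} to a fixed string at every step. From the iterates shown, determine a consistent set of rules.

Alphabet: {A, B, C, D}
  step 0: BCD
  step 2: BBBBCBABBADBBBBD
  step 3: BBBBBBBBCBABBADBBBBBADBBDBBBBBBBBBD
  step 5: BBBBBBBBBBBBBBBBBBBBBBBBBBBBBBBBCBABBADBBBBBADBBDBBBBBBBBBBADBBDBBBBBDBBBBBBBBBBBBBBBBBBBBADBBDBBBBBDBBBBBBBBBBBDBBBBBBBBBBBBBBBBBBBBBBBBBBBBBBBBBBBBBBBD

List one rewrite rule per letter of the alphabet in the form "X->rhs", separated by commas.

  step 2 ⇒ step 3: BBBBCBABBADBBBBD ⇒ BB·BB·BB·BB·CBA·BB·ADB·BB·BB·ADB·BD·BB·BB·BB·BB·BD
    A ↦ ADB
    B ↦ BB
    C ↦ CBA
    D ↦ BD

A->ADB, B->BB, C->CBA, D->BD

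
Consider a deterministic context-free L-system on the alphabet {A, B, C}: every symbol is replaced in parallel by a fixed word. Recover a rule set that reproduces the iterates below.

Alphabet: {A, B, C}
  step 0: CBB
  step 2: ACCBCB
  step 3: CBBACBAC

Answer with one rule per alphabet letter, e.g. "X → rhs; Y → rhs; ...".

A->C, B->AC, C->B

  step 2 ⇒ step 3: ACCBCB ⇒ C·B·B·AC·B·AC
    A ↦ C
    B ↦ AC
    C ↦ B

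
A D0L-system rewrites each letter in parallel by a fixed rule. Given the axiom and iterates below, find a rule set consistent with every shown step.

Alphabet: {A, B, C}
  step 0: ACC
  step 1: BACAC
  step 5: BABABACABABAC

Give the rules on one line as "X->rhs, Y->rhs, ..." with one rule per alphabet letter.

A->B, B->A, C->AC

  step 0 ⇒ step 1: ACC ⇒ B·AC·AC
    A ↦ B
    C ↦ AC
    B ↦ A  (constrained at step 1)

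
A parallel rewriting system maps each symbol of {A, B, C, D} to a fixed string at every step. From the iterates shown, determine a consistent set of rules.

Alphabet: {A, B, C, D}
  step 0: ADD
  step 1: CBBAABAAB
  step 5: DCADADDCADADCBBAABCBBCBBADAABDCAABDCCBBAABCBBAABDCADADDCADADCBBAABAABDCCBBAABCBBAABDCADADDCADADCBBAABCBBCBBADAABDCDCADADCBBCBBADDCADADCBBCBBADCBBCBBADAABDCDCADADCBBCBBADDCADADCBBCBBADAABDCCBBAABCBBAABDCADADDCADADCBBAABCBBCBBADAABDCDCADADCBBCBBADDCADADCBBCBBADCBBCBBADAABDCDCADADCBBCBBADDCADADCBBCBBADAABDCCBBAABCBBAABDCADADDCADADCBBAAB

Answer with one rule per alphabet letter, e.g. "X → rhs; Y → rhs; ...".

A->CBB, B->AD, C->DC, D->AAB

  step 0 ⇒ step 1: ADD ⇒ CBB·AAB·AAB
    A ↦ CBB
    D ↦ AAB
    B ↦ AD  (constrained at step 1)
    C ↦ DC  (constrained at step 1)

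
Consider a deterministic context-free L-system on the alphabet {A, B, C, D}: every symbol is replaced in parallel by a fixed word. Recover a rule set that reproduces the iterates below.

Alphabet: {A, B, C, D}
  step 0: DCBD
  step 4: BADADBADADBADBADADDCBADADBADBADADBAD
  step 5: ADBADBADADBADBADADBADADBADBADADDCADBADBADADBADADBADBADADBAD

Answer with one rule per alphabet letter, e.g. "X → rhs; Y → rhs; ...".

A->B, B->AD, C->DC, D->AD

  step 4 ⇒ step 5: BADADBADADBADBADADDCBADADBADBADADBAD ⇒ AD·B·AD·B·AD·AD·B·AD·B·AD·AD·B·AD·AD·B·AD·B·AD·AD·DC·AD·B·AD·B·AD·AD·B·AD·AD·B·AD·B·AD·AD·B·AD
    A ↦ B
    B ↦ AD
    C ↦ DC
    D ↦ AD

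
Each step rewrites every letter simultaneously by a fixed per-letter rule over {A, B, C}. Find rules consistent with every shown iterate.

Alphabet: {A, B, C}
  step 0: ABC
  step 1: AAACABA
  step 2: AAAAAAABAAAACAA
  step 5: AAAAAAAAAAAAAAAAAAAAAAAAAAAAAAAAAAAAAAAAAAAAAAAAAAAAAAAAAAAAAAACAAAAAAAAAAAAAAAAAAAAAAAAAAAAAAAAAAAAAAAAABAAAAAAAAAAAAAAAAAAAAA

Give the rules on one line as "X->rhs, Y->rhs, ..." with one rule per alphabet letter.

  step 1 ⇒ step 2: AAACABA ⇒ AA·AA·AA·ABA·AA·AC·AA
    A ↦ AA
    B ↦ AC
    C ↦ ABA

A->AA, B->AC, C->ABA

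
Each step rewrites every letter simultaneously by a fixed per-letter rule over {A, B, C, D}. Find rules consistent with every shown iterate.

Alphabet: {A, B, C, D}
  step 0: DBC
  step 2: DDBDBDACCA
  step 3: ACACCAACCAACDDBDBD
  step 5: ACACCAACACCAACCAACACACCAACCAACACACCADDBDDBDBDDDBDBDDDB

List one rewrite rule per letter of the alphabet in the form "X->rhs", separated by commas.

A->D, B->CA, C->DB, D->AC

  step 2 ⇒ step 3: DDBDBDACCA ⇒ AC·AC·CA·AC·CA·AC·D·DB·DB·D
    A ↦ D
    B ↦ CA
    C ↦ DB
    D ↦ AC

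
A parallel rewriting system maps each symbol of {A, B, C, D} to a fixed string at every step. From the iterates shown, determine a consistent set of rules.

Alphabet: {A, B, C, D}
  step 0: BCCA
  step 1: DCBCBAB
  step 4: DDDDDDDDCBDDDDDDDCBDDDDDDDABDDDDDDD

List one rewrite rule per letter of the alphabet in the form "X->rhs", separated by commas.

A->AB, B->D, C->CB, D->DD

  step 0 ⇒ step 1: BCCA ⇒ D·CB·CB·AB
    A ↦ AB
    B ↦ D
    C ↦ CB
    D ↦ DD  (constrained at step 1)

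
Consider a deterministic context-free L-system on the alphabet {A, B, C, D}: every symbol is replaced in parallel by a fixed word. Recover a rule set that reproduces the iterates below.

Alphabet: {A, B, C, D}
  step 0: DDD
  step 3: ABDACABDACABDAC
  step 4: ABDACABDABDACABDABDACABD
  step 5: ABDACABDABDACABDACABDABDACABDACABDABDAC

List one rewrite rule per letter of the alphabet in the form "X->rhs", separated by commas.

  step 4 ⇒ step 5: ABDACABDABDACABDABDACABD ⇒ AB·D·AC·AB·D·AB·D·AC·AB·D·AC·AB·D·AB·D·AC·AB·D·AC·AB·D·AB·D·AC
    A ↦ AB
    B ↦ D
    C ↦ D
    D ↦ AC

A->AB, B->D, C->D, D->AC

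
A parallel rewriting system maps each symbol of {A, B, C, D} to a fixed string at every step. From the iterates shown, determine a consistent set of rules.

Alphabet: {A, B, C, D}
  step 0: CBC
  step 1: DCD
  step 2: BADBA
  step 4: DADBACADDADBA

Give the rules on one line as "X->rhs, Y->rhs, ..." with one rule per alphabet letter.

  step 1 ⇒ step 2: DCD ⇒ BA·D·BA
    C ↦ D
    D ↦ BA
    A ↦ AD  (constrained at step 2)
  step 0 ⇒ step 1: CBC ⇒ D·C·D
    B ↦ C

A->AD, B->C, C->D, D->BA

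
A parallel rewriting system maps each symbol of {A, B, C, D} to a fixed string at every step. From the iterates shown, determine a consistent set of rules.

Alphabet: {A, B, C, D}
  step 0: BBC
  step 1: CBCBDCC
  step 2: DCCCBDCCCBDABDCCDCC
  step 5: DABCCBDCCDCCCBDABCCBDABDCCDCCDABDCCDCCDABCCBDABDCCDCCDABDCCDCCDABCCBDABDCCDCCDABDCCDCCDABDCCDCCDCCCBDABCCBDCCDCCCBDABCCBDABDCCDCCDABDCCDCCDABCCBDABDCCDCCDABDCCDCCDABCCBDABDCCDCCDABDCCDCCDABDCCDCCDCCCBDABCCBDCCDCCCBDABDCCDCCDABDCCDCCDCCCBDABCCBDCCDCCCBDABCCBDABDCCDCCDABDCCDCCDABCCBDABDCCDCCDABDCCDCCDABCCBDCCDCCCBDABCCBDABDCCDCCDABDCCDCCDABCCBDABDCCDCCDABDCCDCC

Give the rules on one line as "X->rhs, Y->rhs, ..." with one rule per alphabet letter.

A->C, B->CB, C->DCC, D->DAB

  step 1 ⇒ step 2: CBCBDCC ⇒ DCC·CB·DCC·CB·DAB·DCC·DCC
    B ↦ CB
    C ↦ DCC
    D ↦ DAB
    A ↦ C  (constrained at step 2)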